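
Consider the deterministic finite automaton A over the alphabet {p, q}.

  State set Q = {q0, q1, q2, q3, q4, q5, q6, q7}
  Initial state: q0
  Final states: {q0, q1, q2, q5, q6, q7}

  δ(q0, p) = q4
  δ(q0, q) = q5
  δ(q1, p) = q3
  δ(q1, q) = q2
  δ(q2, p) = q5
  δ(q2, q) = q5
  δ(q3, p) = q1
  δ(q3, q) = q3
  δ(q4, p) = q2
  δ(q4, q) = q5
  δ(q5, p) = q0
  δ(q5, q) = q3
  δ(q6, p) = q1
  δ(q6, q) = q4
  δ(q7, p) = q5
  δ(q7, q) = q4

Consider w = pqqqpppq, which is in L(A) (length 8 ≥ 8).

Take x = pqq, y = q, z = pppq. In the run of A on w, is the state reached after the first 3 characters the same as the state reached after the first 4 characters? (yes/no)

yes

Run of A on the first 4 characters of w = p q q q:
  step 0: q0  (start)
  step 1: q4  (read p: q0→q4)
  step 2: q5  (read q: q4→q5)
  step 3: q3  (read q: q5→q3)
  step 4: q3  (read q: q3→q3)

After x (step 3): q3. After xy (step 4): q3.
They match, so y = q drives A around a cycle from q3 back to itself; pumping y any number of times keeps A in q3 before reading z, and xyⁱz ∈ L(A) for every i ≥ 0.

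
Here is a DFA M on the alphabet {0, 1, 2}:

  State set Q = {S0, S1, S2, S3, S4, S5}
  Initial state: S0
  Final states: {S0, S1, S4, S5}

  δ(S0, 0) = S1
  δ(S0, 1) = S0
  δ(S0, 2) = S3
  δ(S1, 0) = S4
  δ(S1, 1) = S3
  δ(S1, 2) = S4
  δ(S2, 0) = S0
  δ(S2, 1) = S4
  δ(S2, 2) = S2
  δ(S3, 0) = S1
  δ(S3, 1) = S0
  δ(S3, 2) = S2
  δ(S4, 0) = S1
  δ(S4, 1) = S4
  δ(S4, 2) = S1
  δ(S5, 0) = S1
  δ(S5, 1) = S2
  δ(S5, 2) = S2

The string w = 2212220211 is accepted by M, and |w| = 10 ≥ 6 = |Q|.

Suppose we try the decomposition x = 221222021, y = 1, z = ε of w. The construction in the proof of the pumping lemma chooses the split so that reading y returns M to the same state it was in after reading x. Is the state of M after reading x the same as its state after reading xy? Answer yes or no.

no

Run of M on the first 10 characters of w = 2 2 1 2 2 2 0 2 1 1:
  step 0: S0  (start)
  step 1: S3  (read 2: S0→S3)
  step 2: S2  (read 2: S3→S2)
  step 3: S4  (read 1: S2→S4)
  step 4: S1  (read 2: S4→S1)
  step 5: S4  (read 2: S1→S4)
  step 6: S1  (read 2: S4→S1)
  step 7: S4  (read 0: S1→S4)
  step 8: S1  (read 2: S4→S1)
  step 9: S3  (read 1: S1→S3)
  step 10: S0  (read 1: S3→S0)

After x (step 9): S3. After xy (step 10): S0.
They differ (S3 ≠ S0), so y is not a cycle from the state after x; this split is not the one the pumping-lemma construction produces, and pumping y need not keep the string in L(M).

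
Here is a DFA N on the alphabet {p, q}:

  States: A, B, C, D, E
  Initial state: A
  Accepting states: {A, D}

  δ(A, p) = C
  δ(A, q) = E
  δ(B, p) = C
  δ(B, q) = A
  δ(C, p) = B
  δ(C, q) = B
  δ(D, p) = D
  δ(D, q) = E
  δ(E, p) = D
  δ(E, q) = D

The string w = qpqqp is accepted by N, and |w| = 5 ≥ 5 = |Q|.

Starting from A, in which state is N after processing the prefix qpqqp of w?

D

State sequence: A -q-> E -p-> D -q-> E -q-> D -p-> D

After reading 5 characters, N is in state D.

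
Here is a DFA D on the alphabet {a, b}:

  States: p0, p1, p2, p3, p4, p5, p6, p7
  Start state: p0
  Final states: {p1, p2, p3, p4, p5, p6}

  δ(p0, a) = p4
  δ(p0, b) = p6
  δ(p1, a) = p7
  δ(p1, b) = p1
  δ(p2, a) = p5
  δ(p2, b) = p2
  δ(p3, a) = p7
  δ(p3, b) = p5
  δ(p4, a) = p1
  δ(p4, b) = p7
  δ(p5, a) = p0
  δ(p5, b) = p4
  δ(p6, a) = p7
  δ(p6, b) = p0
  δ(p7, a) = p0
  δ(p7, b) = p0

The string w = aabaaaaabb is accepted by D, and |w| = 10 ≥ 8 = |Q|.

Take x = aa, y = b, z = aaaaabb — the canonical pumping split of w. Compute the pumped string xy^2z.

xy^2z = aa·b·b·aaaaabb = aabbaaaaabb.
Reading y = b takes D from p1 back to p1, so after x·y·y the machine is still in p1, and z then leads to the accepting state p6. Hence aabbaaaaabb ∈ L(D).

aabbaaaaabb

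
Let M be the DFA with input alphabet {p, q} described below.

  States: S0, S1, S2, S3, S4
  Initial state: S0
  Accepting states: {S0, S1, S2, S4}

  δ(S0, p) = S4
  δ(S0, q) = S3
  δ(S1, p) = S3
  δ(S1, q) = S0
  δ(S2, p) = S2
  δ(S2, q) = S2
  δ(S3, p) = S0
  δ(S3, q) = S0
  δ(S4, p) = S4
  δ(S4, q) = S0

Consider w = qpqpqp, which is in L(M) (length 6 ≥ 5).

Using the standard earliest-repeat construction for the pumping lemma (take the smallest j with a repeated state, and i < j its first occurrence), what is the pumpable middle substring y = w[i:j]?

State sequence: S0 -q-> S3 -p-> S0 -q-> S3 -p-> S0 -q-> S3 -p-> S0
First repeat at step 2: S0 was already visited.

So i = 0, j = 2, giving x = w[0:0] = ε, y = w[0:2] = qp, z = w[2:6] = qpqp.
Check: |xy| = 2 ≤ 5 and |y| = 2 ≥ 1. Reading y takes M from S0 back to S0, so every xyⁱz is accepted.

qp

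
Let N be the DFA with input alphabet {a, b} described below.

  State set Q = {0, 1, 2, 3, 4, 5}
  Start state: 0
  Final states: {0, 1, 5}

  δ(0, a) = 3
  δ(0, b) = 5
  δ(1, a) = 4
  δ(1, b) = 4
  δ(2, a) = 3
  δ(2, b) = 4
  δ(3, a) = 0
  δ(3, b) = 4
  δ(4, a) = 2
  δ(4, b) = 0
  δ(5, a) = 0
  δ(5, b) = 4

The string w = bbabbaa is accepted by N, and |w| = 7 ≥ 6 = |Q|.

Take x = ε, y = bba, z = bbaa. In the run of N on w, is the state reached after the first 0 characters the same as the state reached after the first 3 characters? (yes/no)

no

Run of N on the first 3 characters of w = b b a:
  step 0: 0  (start)
  step 1: 5  (read b: 0→5)
  step 2: 4  (read b: 5→4)
  step 3: 2  (read a: 4→2)

After x (step 0): 0. After xy (step 3): 2.
They differ (0 ≠ 2), so y is not a cycle from the state after x; this split is not the one the pumping-lemma construction produces, and pumping y need not keep the string in L(N).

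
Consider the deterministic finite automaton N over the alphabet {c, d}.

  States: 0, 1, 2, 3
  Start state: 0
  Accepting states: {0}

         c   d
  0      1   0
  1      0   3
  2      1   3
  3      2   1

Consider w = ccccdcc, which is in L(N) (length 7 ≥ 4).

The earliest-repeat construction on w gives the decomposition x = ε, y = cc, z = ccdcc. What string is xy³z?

ccccccccdcc

xy^3z = ε·cc·cc·cc·ccdcc = ccccccccdcc.
Reading y = cc takes N from 0 back to 0, so after x·y·y·y the machine is still in 0, and z then leads to the accepting state 0. Hence ccccccccdcc ∈ L(N).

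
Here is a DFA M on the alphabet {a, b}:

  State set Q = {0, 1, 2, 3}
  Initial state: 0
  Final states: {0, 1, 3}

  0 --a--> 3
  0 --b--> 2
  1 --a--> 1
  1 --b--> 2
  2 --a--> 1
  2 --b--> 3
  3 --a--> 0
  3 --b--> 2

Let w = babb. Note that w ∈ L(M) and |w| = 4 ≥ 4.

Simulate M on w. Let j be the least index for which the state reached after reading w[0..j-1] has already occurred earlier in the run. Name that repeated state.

2

Run of M on w = b a b b:
  step 0: 0  (start)
  step 1: 2  (read b: 0→2)
  step 2: 1  (read a: 2→1)
  step 3: 2  (read b: 1→2)   ← first repeat (2 seen earlier)
  step 4: 3  (read b: 2→3)

The earliest repeat is at step j = 3: M is in 2, which it already visited at step i = 1.
The DFA has 4 states, so the proof of the pumping lemma guarantees a repeated state among the first 4+1 visited; the segment between the two visits is the pumpable y.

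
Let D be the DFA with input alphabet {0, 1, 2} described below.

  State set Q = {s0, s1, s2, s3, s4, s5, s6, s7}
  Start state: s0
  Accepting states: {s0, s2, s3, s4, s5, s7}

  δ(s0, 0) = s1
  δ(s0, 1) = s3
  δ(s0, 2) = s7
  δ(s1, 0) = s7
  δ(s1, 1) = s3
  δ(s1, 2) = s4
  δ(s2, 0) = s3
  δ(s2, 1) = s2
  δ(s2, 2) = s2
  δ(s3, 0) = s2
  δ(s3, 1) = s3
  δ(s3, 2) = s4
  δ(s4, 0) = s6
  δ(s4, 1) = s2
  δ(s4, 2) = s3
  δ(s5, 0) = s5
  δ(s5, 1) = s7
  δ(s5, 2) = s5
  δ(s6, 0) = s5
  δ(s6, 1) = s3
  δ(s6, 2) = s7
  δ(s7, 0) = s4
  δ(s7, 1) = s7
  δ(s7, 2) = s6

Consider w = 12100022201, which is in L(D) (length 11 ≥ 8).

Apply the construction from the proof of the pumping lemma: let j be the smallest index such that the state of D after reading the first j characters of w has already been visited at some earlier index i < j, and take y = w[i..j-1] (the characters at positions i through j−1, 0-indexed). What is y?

210

State sequence: s0 -1-> s3 -2-> s4 -1-> s2 -0-> s3 -0-> s2 -0-> s3 -2-> s4 -2-> s3 -2-> s4 -0-> s6 -1-> s3
First repeat at step 4: s3 was already visited.

So i = 1, j = 4, giving x = w[0:1] = 1, y = w[1:4] = 210, z = w[4:11] = 0022201.
Check: |xy| = 4 ≤ 8 and |y| = 3 ≥ 1. Reading y takes D from s3 back to s3, so every xyⁱz is accepted.
The DFA has 8 states, so the proof of the pumping lemma guarantees a repeated state among the first 8+1 visited; the segment between the two visits is the pumpable y.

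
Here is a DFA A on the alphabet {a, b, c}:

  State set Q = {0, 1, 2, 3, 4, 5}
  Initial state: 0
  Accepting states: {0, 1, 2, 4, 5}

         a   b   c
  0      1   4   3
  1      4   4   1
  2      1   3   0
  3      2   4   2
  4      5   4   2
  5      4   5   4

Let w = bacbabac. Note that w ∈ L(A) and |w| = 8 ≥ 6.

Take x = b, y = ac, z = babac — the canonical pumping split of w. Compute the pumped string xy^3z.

bacacacbabac

xy^3z = b·ac·ac·ac·babac = bacacacbabac.
Reading y = ac takes A from 4 back to 4, so after x·y·y·y the machine is still in 4, and z then leads to the accepting state 2. Hence bacacacbabac ∈ L(A).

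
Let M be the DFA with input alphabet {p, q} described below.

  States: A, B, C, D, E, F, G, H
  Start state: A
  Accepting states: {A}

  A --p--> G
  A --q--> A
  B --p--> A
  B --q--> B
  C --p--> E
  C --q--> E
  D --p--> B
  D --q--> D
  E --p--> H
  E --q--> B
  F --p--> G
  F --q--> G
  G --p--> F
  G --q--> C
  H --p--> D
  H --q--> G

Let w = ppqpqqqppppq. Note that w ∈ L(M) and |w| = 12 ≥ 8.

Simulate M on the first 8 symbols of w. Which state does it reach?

H

Run of M on the first 8 characters of w = p p q p q q q p:
  step 0: A  (start)
  step 1: G  (read p: A→G)
  step 2: F  (read p: G→F)
  step 3: G  (read q: F→G)
  step 4: F  (read p: G→F)
  step 5: G  (read q: F→G)
  step 6: C  (read q: G→C)
  step 7: E  (read q: C→E)
  step 8: H  (read p: E→H)

After reading 8 characters, M is in state H.
(This kind of state-tracing is the core of the pumping-lemma construction: with 8 states, pigeonhole forces a repeat within the first 8 steps.)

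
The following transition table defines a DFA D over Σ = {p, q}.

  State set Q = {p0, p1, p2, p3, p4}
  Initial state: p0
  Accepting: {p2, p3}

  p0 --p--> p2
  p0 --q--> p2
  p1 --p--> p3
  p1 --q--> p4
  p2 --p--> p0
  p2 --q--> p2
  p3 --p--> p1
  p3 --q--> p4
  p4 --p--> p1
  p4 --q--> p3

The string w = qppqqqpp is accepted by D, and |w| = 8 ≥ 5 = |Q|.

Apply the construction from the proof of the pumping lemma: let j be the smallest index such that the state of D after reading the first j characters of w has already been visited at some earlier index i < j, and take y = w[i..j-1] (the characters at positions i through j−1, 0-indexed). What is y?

Run of D on w = q p p q q q p p:
  step 0: p0  (start)
  step 1: p2  (read q: p0→p2)
  step 2: p0  (read p: p2→p0)   ← first repeat (p0 seen earlier)
  step 3: p2  (read p: p0→p2)
  step 4: p2  (read q: p2→p2)
  step 5: p2  (read q: p2→p2)
  step 6: p2  (read q: p2→p2)
  step 7: p0  (read p: p2→p0)
  step 8: p2  (read p: p0→p2)

So i = 0, j = 2, giving x = w[0:0] = ε, y = w[0:2] = qp, z = w[2:8] = pqqqpp.
Check: |xy| = 2 ≤ 5 and |y| = 2 ≥ 1. Reading y takes D from p0 back to p0, so every xyⁱz is accepted.
Pumping length from the standard proof: p = 5 (the number of states). The repeated state found above gives |xy| = j ≤ 5 and |y| = j − i ≥ 1.

qp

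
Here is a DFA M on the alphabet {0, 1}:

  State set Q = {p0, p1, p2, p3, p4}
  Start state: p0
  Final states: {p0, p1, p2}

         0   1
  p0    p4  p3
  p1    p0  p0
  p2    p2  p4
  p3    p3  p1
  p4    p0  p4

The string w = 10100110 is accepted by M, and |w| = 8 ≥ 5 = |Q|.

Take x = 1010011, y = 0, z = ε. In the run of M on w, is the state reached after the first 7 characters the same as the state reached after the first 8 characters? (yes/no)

Run of M on the first 8 characters of w = 1 0 1 0 0 1 1 0:
  step 0: p0  (start)
  step 1: p3  (read 1: p0→p3)
  step 2: p3  (read 0: p3→p3)
  step 3: p1  (read 1: p3→p1)
  step 4: p0  (read 0: p1→p0)
  step 5: p4  (read 0: p0→p4)
  step 6: p4  (read 1: p4→p4)
  step 7: p4  (read 1: p4→p4)
  step 8: p0  (read 0: p4→p0)

After x (step 7): p4. After xy (step 8): p0.
They differ (p4 ≠ p0), so y is not a cycle from the state after x; this split is not the one the pumping-lemma construction produces, and pumping y need not keep the string in L(M).

no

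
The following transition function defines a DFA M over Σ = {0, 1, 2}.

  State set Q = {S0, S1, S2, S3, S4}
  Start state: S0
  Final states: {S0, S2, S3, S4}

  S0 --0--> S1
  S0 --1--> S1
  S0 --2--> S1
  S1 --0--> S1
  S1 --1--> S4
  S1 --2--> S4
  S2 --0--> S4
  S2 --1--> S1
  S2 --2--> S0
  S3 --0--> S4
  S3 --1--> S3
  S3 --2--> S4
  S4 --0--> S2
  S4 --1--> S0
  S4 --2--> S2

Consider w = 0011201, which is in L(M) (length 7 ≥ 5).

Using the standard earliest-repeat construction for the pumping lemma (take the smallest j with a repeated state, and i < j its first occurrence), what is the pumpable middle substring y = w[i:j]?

0

State sequence: S0 -0-> S1 -0-> S1 -1-> S4 -1-> S0 -2-> S1 -0-> S1 -1-> S4
First repeat at step 2: S1 was already visited.

So i = 1, j = 2, giving x = w[0:1] = 0, y = w[1:2] = 0, z = w[2:7] = 11201.
Check: |xy| = 2 ≤ 5 and |y| = 1 ≥ 1. Reading y takes M from S1 back to S1, so every xyⁱz is accepted.
The DFA has 5 states, so the proof of the pumping lemma guarantees a repeated state among the first 5+1 visited; the segment between the two visits is the pumpable y.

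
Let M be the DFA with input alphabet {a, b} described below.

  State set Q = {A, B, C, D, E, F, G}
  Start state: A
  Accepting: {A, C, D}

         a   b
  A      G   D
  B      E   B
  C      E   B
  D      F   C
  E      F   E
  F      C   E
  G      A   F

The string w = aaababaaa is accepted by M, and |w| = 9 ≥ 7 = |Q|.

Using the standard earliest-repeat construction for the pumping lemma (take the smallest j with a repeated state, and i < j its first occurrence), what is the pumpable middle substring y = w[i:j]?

aa

State sequence: A -a-> G -a-> A -a-> G -b-> F -a-> C -b-> B -a-> E -a-> F -a-> C
First repeat at step 2: A was already visited.

So i = 0, j = 2, giving x = w[0:0] = ε, y = w[0:2] = aa, z = w[2:9] = ababaaa.
Check: |xy| = 2 ≤ 7 and |y| = 2 ≥ 1. Reading y takes M from A back to A, so every xyⁱz is accepted.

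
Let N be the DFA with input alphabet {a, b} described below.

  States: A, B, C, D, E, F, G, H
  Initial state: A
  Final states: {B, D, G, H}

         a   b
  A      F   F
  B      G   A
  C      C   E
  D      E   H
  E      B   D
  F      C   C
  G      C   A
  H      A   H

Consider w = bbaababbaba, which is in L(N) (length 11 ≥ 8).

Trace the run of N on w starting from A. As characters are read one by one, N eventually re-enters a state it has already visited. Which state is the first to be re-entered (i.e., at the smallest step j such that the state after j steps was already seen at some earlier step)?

State sequence: A -b-> F -b-> C -a-> C -a-> C -b-> E -a-> B -b-> A -b-> F -a-> C -b-> E -a-> B
First repeat at step 3: C was already visited.

The earliest repeat is at step j = 3: N is in C, which it already visited at step i = 2.
Pumping length from the standard proof: p = 8 (the number of states). The repeated state found above gives |xy| = j ≤ 8 and |y| = j − i ≥ 1.

C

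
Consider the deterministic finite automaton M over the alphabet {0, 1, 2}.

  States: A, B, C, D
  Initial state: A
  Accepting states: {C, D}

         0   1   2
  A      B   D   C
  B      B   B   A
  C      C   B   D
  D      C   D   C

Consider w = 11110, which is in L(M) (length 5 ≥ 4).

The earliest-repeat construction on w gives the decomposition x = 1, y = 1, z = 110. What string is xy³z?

xy^3z = 1·1·1·1·110 = 1111110.
Reading y = 1 takes M from D back to D, so after x·y·y·y the machine is still in D, and z then leads to the accepting state C. Hence 1111110 ∈ L(M).

1111110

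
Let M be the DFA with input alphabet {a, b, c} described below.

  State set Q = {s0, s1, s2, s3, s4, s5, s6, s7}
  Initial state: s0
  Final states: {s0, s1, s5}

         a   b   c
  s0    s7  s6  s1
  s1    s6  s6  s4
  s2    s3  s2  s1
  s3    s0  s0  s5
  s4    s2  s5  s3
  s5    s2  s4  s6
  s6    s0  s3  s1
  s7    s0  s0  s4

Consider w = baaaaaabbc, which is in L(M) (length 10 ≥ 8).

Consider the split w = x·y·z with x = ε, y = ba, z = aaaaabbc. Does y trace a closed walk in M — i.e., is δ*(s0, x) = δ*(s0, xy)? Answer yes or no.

yes

Run of M on the first 2 characters of w = b a:
  step 0: s0  (start)
  step 1: s6  (read b: s0→s6)
  step 2: s0  (read a: s6→s0)

After x (step 0): s0. After xy (step 2): s0.
They match, so y = ba drives M around a cycle from s0 back to itself; pumping y any number of times keeps M in s0 before reading z, and xyⁱz ∈ L(M) for every i ≥ 0.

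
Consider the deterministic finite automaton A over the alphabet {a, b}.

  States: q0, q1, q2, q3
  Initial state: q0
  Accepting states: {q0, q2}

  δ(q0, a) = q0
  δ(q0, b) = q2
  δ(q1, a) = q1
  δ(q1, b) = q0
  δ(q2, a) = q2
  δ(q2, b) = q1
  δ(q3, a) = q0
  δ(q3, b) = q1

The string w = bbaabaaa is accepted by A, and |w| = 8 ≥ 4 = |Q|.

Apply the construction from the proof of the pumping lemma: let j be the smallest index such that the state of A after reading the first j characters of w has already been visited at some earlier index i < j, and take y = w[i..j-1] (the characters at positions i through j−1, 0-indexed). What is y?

a

State sequence: q0 -b-> q2 -b-> q1 -a-> q1 -a-> q1 -b-> q0 -a-> q0 -a-> q0 -a-> q0
First repeat at step 3: q1 was already visited.

So i = 2, j = 3, giving x = w[0:2] = bb, y = w[2:3] = a, z = w[3:8] = abaaa.
Check: |xy| = 3 ≤ 4 and |y| = 1 ≥ 1. Reading y takes A from q1 back to q1, so every xyⁱz is accepted.
The DFA has 4 states, so the proof of the pumping lemma guarantees a repeated state among the first 4+1 visited; the segment between the two visits is the pumpable y.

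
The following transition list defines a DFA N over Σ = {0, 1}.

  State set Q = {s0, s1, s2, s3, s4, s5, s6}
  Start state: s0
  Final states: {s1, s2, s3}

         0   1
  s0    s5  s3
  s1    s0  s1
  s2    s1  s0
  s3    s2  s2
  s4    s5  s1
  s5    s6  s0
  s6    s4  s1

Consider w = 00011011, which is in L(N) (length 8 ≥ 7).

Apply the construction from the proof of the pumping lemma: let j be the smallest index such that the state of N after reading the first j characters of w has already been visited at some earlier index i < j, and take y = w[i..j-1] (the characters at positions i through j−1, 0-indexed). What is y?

Run of N on w = 0 0 0 1 1 0 1 1:
  step 0: s0  (start)
  step 1: s5  (read 0: s0→s5)
  step 2: s6  (read 0: s5→s6)
  step 3: s4  (read 0: s6→s4)
  step 4: s1  (read 1: s4→s1)
  step 5: s1  (read 1: s1→s1)   ← first repeat (s1 seen earlier)
  step 6: s0  (read 0: s1→s0)
  step 7: s3  (read 1: s0→s3)
  step 8: s2  (read 1: s3→s2)

So i = 4, j = 5, giving x = w[0:4] = 0001, y = w[4:5] = 1, z = w[5:8] = 011.
Check: |xy| = 5 ≤ 7 and |y| = 1 ≥ 1. Reading y takes N from s1 back to s1, so every xyⁱz is accepted.

1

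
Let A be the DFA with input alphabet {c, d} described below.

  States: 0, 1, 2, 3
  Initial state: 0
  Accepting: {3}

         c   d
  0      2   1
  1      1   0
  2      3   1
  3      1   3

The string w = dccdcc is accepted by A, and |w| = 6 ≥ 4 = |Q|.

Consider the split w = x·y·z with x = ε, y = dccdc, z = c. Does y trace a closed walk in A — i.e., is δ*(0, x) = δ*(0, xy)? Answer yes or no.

Run of A on the first 5 characters of w = d c c d c:
  step 0: 0  (start)
  step 1: 1  (read d: 0→1)
  step 2: 1  (read c: 1→1)
  step 3: 1  (read c: 1→1)
  step 4: 0  (read d: 1→0)
  step 5: 2  (read c: 0→2)

After x (step 0): 0. After xy (step 5): 2.
They differ (0 ≠ 2), so y is not a cycle from the state after x; this split is not the one the pumping-lemma construction produces, and pumping y need not keep the string in L(A).

no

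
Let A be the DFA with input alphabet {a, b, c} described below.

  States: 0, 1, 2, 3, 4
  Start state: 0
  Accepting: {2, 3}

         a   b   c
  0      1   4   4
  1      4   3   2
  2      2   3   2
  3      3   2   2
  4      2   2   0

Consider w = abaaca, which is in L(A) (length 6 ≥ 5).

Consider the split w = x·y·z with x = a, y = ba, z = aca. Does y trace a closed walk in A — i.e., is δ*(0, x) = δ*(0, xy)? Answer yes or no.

State sequence: 0 -a-> 1 -b-> 3 -a-> 3

After x (step 1): 1. After xy (step 3): 3.
They differ (1 ≠ 3), so y is not a cycle from the state after x; this split is not the one the pumping-lemma construction produces, and pumping y need not keep the string in L(A).

no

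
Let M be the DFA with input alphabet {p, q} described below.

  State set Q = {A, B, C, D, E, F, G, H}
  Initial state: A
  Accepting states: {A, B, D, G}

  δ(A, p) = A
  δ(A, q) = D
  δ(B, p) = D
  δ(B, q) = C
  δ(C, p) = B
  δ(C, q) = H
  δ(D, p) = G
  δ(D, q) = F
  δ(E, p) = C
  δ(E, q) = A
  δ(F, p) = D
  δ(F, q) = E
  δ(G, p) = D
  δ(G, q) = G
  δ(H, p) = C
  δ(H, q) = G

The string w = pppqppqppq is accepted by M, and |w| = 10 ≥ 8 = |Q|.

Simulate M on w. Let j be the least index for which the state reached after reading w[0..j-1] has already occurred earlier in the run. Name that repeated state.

Run of M on w = p p p q p p q p p q:
  step 0: A  (start)
  step 1: A  (read p: A→A)   ← first repeat (A seen earlier)
  step 2: A  (read p: A→A)
  step 3: A  (read p: A→A)
  step 4: D  (read q: A→D)
  step 5: G  (read p: D→G)
  step 6: D  (read p: G→D)
  step 7: F  (read q: D→F)
  step 8: D  (read p: F→D)
  step 9: G  (read p: D→G)
  step 10: G  (read q: G→G)

The earliest repeat is at step j = 1: M is in A, which it already visited at step i = 0.
The DFA has 8 states, so the proof of the pumping lemma guarantees a repeated state among the first 8+1 visited; the segment between the two visits is the pumpable y.

A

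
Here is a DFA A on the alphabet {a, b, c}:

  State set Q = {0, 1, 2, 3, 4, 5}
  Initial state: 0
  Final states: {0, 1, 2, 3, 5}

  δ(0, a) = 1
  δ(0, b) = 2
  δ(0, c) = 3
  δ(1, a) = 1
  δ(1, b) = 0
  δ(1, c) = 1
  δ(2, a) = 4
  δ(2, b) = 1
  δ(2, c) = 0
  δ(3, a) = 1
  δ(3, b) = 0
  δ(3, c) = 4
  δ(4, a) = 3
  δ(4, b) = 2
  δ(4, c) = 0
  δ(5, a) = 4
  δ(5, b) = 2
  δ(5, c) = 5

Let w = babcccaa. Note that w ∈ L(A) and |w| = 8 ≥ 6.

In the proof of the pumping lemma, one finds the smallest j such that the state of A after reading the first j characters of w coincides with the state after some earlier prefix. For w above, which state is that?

State sequence: 0 -b-> 2 -a-> 4 -b-> 2 -c-> 0 -c-> 3 -c-> 4 -a-> 3 -a-> 1
First repeat at step 3: 2 was already visited.

The earliest repeat is at step j = 3: A is in 2, which it already visited at step i = 1.
Pumping length from the standard proof: p = 6 (the number of states). The repeated state found above gives |xy| = j ≤ 6 and |y| = j − i ≥ 1.

2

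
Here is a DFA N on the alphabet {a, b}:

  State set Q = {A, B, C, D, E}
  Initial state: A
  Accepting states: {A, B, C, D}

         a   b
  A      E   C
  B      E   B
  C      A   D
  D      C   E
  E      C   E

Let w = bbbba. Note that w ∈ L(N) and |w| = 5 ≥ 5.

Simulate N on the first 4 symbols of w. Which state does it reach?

E

Run of N on the first 4 characters of w = b b b b:
  step 0: A  (start)
  step 1: C  (read b: A→C)
  step 2: D  (read b: C→D)
  step 3: E  (read b: D→E)
  step 4: E  (read b: E→E)

After reading 4 characters, N is in state E.
(This kind of state-tracing is the core of the pumping-lemma construction: with 5 states, pigeonhole forces a repeat within the first 5 steps.)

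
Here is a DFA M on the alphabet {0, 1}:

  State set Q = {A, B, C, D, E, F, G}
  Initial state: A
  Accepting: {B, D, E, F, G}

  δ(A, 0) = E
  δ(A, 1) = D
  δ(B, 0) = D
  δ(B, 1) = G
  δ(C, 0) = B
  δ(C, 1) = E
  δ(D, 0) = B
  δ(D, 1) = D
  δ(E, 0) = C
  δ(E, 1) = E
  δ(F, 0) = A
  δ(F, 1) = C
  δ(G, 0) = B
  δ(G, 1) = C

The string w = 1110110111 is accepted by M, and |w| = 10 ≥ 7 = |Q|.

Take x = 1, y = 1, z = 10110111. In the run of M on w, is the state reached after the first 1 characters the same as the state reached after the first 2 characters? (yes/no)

Run of M on the first 2 characters of w = 1 1:
  step 0: A  (start)
  step 1: D  (read 1: A→D)
  step 2: D  (read 1: D→D)

After x (step 1): D. After xy (step 2): D.
They match, so y = 1 drives M around a cycle from D back to itself; pumping y any number of times keeps M in D before reading z, and xyⁱz ∈ L(M) for every i ≥ 0.

yes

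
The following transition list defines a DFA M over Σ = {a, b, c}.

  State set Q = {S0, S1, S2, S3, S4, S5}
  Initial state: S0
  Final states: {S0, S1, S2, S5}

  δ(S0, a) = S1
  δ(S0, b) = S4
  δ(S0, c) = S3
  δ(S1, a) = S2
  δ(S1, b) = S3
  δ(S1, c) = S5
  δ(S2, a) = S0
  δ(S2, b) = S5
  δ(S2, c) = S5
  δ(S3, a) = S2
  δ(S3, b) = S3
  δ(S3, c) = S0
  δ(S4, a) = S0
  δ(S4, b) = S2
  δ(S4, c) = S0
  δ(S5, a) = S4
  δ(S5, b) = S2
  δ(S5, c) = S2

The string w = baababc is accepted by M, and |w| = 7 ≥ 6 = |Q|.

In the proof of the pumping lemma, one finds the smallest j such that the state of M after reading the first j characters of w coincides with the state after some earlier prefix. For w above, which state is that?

Run of M on w = b a a b a b c:
  step 0: S0  (start)
  step 1: S4  (read b: S0→S4)
  step 2: S0  (read a: S4→S0)   ← first repeat (S0 seen earlier)
  step 3: S1  (read a: S0→S1)
  step 4: S3  (read b: S1→S3)
  step 5: S2  (read a: S3→S2)
  step 6: S5  (read b: S2→S5)
  step 7: S2  (read c: S5→S2)

The earliest repeat is at step j = 2: M is in S0, which it already visited at step i = 0.
With |Q| = 6, pigeonhole forces a state repeat no later than step 6; the substring read between the first and second visits to that state can be pumped.

S0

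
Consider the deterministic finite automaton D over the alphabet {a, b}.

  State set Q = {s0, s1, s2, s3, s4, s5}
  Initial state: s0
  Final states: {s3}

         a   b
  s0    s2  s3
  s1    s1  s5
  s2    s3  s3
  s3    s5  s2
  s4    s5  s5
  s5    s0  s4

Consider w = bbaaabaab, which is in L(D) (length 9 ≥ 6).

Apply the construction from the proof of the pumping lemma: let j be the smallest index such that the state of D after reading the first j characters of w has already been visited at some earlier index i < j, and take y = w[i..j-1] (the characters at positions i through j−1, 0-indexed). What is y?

ba

Run of D on w = b b a a a b a a b:
  step 0: s0  (start)
  step 1: s3  (read b: s0→s3)
  step 2: s2  (read b: s3→s2)
  step 3: s3  (read a: s2→s3)   ← first repeat (s3 seen earlier)
  step 4: s5  (read a: s3→s5)
  step 5: s0  (read a: s5→s0)
  step 6: s3  (read b: s0→s3)
  step 7: s5  (read a: s3→s5)
  step 8: s0  (read a: s5→s0)
  step 9: s3  (read b: s0→s3)

So i = 1, j = 3, giving x = w[0:1] = b, y = w[1:3] = ba, z = w[3:9] = aabaab.
Check: |xy| = 3 ≤ 6 and |y| = 2 ≥ 1. Reading y takes D from s3 back to s3, so every xyⁱz is accepted.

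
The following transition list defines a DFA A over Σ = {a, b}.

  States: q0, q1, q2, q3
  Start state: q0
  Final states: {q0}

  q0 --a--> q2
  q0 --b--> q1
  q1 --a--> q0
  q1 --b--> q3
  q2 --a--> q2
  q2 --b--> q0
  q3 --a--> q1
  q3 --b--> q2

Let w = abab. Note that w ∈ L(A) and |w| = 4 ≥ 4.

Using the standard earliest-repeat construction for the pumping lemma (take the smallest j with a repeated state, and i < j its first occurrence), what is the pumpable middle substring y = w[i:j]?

Run of A on w = a b a b:
  step 0: q0  (start)
  step 1: q2  (read a: q0→q2)
  step 2: q0  (read b: q2→q0)   ← first repeat (q0 seen earlier)
  step 3: q2  (read a: q0→q2)
  step 4: q0  (read b: q2→q0)

So i = 0, j = 2, giving x = w[0:0] = ε, y = w[0:2] = ab, z = w[2:4] = ab.
Check: |xy| = 2 ≤ 4 and |y| = 2 ≥ 1. Reading y takes A from q0 back to q0, so every xyⁱz is accepted.
Pumping length from the standard proof: p = 4 (the number of states). The repeated state found above gives |xy| = j ≤ 4 and |y| = j − i ≥ 1.

ab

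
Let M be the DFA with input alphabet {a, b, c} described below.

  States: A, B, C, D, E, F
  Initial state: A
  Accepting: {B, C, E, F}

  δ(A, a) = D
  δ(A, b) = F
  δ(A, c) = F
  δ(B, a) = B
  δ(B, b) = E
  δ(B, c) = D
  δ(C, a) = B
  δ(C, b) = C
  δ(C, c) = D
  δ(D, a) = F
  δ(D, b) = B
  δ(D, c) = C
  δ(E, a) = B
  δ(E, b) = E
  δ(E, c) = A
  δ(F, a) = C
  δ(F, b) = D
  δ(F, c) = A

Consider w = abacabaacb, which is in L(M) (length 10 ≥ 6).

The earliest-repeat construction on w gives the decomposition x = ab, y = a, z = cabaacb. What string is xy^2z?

abaacabaacb

xy^2z = ab·a·a·cabaacb = abaacabaacb.
Reading y = a takes M from B back to B, so after x·y·y the machine is still in B, and z then leads to the accepting state B. Hence abaacabaacb ∈ L(M).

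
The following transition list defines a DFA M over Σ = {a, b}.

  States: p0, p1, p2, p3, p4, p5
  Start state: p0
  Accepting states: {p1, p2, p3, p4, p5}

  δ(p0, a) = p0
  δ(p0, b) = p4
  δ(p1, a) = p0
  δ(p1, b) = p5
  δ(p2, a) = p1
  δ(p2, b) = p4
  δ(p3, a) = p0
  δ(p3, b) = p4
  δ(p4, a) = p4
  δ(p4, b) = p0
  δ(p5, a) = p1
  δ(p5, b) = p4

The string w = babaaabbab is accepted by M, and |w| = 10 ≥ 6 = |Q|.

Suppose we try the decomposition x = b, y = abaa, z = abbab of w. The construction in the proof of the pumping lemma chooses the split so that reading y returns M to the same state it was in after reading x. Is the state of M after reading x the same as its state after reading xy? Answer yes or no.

no

State sequence: p0 -b-> p4 -a-> p4 -b-> p0 -a-> p0 -a-> p0

After x (step 1): p4. After xy (step 5): p0.
They differ (p4 ≠ p0), so y is not a cycle from the state after x; this split is not the one the pumping-lemma construction produces, and pumping y need not keep the string in L(M).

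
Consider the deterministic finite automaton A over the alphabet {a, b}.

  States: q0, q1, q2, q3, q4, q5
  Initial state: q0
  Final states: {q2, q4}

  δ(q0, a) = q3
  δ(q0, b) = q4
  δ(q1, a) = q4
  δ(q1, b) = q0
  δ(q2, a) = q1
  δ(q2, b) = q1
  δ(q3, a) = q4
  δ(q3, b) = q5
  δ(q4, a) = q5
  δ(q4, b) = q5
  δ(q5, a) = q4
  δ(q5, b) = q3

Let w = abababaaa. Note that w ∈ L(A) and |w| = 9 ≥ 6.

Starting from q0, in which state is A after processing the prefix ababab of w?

Run of A on the first 6 characters of w = a b a b a b:
  step 0: q0  (start)
  step 1: q3  (read a: q0→q3)
  step 2: q5  (read b: q3→q5)
  step 3: q4  (read a: q5→q4)
  step 4: q5  (read b: q4→q5)
  step 5: q4  (read a: q5→q4)
  step 6: q5  (read b: q4→q5)

After reading 6 characters, A is in state q5.

q5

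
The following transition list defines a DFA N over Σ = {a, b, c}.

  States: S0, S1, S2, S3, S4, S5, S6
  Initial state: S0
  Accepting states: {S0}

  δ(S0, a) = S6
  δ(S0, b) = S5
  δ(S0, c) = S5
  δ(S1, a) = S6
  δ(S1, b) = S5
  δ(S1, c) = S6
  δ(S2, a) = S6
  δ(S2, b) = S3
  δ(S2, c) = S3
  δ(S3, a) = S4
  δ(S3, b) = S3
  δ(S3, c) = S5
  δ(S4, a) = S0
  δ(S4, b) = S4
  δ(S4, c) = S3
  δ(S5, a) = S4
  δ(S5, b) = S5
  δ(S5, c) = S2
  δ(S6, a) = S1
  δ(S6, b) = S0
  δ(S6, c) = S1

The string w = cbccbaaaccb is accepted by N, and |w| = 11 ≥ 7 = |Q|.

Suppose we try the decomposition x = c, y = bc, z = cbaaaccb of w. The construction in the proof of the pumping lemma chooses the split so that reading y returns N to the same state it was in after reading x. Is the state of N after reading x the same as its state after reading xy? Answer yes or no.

Run of N on the first 3 characters of w = c b c:
  step 0: S0  (start)
  step 1: S5  (read c: S0→S5)
  step 2: S5  (read b: S5→S5)
  step 3: S2  (read c: S5→S2)

After x (step 1): S5. After xy (step 3): S2.
They differ (S5 ≠ S2), so y is not a cycle from the state after x; this split is not the one the pumping-lemma construction produces, and pumping y need not keep the string in L(N).

no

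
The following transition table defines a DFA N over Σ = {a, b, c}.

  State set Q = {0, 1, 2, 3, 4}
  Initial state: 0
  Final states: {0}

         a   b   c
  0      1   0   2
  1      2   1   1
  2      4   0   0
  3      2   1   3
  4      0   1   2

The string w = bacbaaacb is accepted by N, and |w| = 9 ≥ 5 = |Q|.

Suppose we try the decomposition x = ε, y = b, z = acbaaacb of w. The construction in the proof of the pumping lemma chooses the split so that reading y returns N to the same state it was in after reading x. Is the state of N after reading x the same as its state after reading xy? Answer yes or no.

State sequence: 0 -b-> 0

After x (step 0): 0. After xy (step 1): 0.
They match, so y = b drives N around a cycle from 0 back to itself; pumping y any number of times keeps N in 0 before reading z, and xyⁱz ∈ L(N) for every i ≥ 0.

yes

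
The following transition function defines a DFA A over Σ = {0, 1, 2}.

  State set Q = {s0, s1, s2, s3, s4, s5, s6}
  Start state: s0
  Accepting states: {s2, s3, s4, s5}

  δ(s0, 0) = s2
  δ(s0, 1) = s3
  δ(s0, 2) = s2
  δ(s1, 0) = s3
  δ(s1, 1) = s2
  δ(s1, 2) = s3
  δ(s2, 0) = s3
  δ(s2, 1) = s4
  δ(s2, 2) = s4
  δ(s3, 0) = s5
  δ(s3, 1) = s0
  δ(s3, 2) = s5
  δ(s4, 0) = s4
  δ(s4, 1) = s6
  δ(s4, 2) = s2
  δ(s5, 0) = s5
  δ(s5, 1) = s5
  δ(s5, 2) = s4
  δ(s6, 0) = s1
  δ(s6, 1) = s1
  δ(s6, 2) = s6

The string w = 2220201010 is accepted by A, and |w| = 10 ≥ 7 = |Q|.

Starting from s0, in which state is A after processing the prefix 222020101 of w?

State sequence: s0 -2-> s2 -2-> s4 -2-> s2 -0-> s3 -2-> s5 -0-> s5 -1-> s5 -0-> s5 -1-> s5

After reading 9 characters, A is in state s5.

s5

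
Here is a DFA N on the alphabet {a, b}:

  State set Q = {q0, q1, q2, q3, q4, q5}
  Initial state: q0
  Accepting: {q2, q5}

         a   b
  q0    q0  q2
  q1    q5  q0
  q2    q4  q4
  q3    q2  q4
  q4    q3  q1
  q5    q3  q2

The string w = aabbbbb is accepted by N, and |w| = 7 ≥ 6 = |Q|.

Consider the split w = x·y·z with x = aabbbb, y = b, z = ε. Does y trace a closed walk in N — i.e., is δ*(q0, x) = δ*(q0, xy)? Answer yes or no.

no

State sequence: q0 -a-> q0 -a-> q0 -b-> q2 -b-> q4 -b-> q1 -b-> q0 -b-> q2

After x (step 6): q0. After xy (step 7): q2.
They differ (q0 ≠ q2), so y is not a cycle from the state after x; this split is not the one the pumping-lemma construction produces, and pumping y need not keep the string in L(N).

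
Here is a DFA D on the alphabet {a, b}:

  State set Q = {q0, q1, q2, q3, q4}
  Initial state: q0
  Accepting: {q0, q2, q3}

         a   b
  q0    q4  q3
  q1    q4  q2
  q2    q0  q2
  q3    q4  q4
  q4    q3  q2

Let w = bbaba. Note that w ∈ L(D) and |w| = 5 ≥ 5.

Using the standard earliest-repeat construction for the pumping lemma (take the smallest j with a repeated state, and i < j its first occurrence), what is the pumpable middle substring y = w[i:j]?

Run of D on w = b b a b a:
  step 0: q0  (start)
  step 1: q3  (read b: q0→q3)
  step 2: q4  (read b: q3→q4)
  step 3: q3  (read a: q4→q3)   ← first repeat (q3 seen earlier)
  step 4: q4  (read b: q3→q4)
  step 5: q3  (read a: q4→q3)

So i = 1, j = 3, giving x = w[0:1] = b, y = w[1:3] = ba, z = w[3:5] = ba.
Check: |xy| = 3 ≤ 5 and |y| = 2 ≥ 1. Reading y takes D from q3 back to q3, so every xyⁱz is accepted.

ba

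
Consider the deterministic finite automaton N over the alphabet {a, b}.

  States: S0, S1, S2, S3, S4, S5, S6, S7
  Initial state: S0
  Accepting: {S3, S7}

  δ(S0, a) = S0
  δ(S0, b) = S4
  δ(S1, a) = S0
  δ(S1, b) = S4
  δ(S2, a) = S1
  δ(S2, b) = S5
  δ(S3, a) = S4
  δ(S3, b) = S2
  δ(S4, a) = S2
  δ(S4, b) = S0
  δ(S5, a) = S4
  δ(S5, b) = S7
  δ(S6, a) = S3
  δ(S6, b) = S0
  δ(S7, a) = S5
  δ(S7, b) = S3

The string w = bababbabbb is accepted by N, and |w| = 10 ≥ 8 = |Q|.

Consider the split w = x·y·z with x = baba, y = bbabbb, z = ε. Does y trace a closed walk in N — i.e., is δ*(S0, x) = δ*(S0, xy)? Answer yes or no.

Run of N on the first 10 characters of w = b a b a b b a b b b:
  step 0: S0  (start)
  step 1: S4  (read b: S0→S4)
  step 2: S2  (read a: S4→S2)
  step 3: S5  (read b: S2→S5)
  step 4: S4  (read a: S5→S4)
  step 5: S0  (read b: S4→S0)
  step 6: S4  (read b: S0→S4)
  step 7: S2  (read a: S4→S2)
  step 8: S5  (read b: S2→S5)
  step 9: S7  (read b: S5→S7)
  step 10: S3  (read b: S7→S3)

After x (step 4): S4. After xy (step 10): S3.
They differ (S4 ≠ S3), so y is not a cycle from the state after x; this split is not the one the pumping-lemma construction produces, and pumping y need not keep the string in L(N).

no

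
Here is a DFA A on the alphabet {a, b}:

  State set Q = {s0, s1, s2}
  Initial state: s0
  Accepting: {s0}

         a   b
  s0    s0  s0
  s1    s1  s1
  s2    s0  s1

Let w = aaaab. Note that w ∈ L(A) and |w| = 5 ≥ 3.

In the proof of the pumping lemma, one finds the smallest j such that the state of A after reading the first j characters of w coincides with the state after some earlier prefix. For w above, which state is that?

s0

State sequence: s0 -a-> s0 -a-> s0 -a-> s0 -a-> s0 -b-> s0
First repeat at step 1: s0 was already visited.

The earliest repeat is at step j = 1: A is in s0, which it already visited at step i = 0.
The DFA has 3 states, so the proof of the pumping lemma guarantees a repeated state among the first 3+1 visited; the segment between the two visits is the pumpable y.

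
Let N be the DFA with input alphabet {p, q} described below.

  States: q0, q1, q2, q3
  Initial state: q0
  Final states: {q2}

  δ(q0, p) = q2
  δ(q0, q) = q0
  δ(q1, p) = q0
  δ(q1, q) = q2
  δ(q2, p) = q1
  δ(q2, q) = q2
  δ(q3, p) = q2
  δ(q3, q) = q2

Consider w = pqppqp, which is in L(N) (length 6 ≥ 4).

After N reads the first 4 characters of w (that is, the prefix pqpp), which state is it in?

State sequence: q0 -p-> q2 -q-> q2 -p-> q1 -p-> q0

After reading 4 characters, N is in state q0.
(This kind of state-tracing is the core of the pumping-lemma construction: with 4 states, pigeonhole forces a repeat within the first 4 steps.)

q0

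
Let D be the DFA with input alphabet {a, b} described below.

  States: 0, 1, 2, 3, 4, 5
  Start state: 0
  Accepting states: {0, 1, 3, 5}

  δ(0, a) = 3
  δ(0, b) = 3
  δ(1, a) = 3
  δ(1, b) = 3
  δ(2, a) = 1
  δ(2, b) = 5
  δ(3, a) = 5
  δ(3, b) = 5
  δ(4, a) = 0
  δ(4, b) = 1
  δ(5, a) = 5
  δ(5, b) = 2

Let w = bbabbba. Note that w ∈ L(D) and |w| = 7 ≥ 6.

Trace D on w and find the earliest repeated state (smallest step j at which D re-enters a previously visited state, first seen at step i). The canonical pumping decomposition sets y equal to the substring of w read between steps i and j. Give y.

a

State sequence: 0 -b-> 3 -b-> 5 -a-> 5 -b-> 2 -b-> 5 -b-> 2 -a-> 1
First repeat at step 3: 5 was already visited.

So i = 2, j = 3, giving x = w[0:2] = bb, y = w[2:3] = a, z = w[3:7] = bbba.
Check: |xy| = 3 ≤ 6 and |y| = 1 ≥ 1. Reading y takes D from 5 back to 5, so every xyⁱz is accepted.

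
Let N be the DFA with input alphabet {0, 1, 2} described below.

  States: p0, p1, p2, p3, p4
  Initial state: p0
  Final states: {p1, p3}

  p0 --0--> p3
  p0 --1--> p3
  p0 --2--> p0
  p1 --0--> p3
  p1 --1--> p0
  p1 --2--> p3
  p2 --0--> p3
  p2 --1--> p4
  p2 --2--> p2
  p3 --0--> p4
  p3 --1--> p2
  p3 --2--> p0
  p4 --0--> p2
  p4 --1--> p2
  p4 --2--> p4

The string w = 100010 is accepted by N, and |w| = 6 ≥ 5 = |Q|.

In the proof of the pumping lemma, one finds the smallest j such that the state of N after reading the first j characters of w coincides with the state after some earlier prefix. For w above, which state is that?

p3

State sequence: p0 -1-> p3 -0-> p4 -0-> p2 -0-> p3 -1-> p2 -0-> p3
First repeat at step 4: p3 was already visited.

The earliest repeat is at step j = 4: N is in p3, which it already visited at step i = 1.
Pumping length from the standard proof: p = 5 (the number of states). The repeated state found above gives |xy| = j ≤ 5 and |y| = j − i ≥ 1.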